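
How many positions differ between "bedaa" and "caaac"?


Comparing "bedaa" and "caaac" position by position:
  Position 0: 'b' vs 'c' => DIFFER
  Position 1: 'e' vs 'a' => DIFFER
  Position 2: 'd' vs 'a' => DIFFER
  Position 3: 'a' vs 'a' => same
  Position 4: 'a' vs 'c' => DIFFER
Positions that differ: 4

4


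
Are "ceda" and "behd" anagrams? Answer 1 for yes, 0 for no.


Strings: "ceda", "behd"
Sorted first:  acde
Sorted second: bdeh
Differ at position 0: 'a' vs 'b' => not anagrams

0


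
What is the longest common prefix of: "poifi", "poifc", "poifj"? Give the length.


Words: poifi, poifc, poifj
  Position 0: all 'p' => match
  Position 1: all 'o' => match
  Position 2: all 'i' => match
  Position 3: all 'f' => match
  Position 4: ('i', 'c', 'j') => mismatch, stop
LCP = "poif" (length 4)

4


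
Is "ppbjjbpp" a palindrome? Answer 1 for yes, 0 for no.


Input: ppbjjbpp
Reversed: ppbjjbpp
  Compare pos 0 ('p') with pos 7 ('p'): match
  Compare pos 1 ('p') with pos 6 ('p'): match
  Compare pos 2 ('b') with pos 5 ('b'): match
  Compare pos 3 ('j') with pos 4 ('j'): match
Result: palindrome

1


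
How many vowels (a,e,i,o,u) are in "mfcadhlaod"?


Input: mfcadhlaod
Checking each character:
  'm' at position 0: consonant
  'f' at position 1: consonant
  'c' at position 2: consonant
  'a' at position 3: vowel (running total: 1)
  'd' at position 4: consonant
  'h' at position 5: consonant
  'l' at position 6: consonant
  'a' at position 7: vowel (running total: 2)
  'o' at position 8: vowel (running total: 3)
  'd' at position 9: consonant
Total vowels: 3

3


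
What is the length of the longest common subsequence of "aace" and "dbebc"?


LCS of "aace" and "dbebc"
DP table:
           d    b    e    b    c
      0    0    0    0    0    0
  a   0    0    0    0    0    0
  a   0    0    0    0    0    0
  c   0    0    0    0    0    1
  e   0    0    0    1    1    1
LCS length = dp[4][5] = 1

1


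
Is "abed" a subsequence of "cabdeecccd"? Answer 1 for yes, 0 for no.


Check if "abed" is a subsequence of "cabdeecccd"
Greedy scan:
  Position 0 ('c'): no match needed
  Position 1 ('a'): matches sub[0] = 'a'
  Position 2 ('b'): matches sub[1] = 'b'
  Position 3 ('d'): no match needed
  Position 4 ('e'): matches sub[2] = 'e'
  Position 5 ('e'): no match needed
  Position 6 ('c'): no match needed
  Position 7 ('c'): no match needed
  Position 8 ('c'): no match needed
  Position 9 ('d'): matches sub[3] = 'd'
All 4 characters matched => is a subsequence

1


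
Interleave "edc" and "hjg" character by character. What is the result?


Interleaving "edc" and "hjg":
  Position 0: 'e' from first, 'h' from second => "eh"
  Position 1: 'd' from first, 'j' from second => "dj"
  Position 2: 'c' from first, 'g' from second => "cg"
Result: ehdjcg

ehdjcg


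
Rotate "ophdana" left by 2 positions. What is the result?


Input: "ophdana", rotate left by 2
First 2 characters: "op"
Remaining characters: "hdana"
Concatenate remaining + first: "hdana" + "op" = "hdanaop"

hdanaop


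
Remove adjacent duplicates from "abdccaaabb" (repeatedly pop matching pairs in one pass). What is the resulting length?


Input: abdccaaabb
Stack-based adjacent duplicate removal:
  Read 'a': push. Stack: a
  Read 'b': push. Stack: ab
  Read 'd': push. Stack: abd
  Read 'c': push. Stack: abdc
  Read 'c': matches stack top 'c' => pop. Stack: abd
  Read 'a': push. Stack: abda
  Read 'a': matches stack top 'a' => pop. Stack: abd
  Read 'a': push. Stack: abda
  Read 'b': push. Stack: abdab
  Read 'b': matches stack top 'b' => pop. Stack: abda
Final stack: "abda" (length 4)

4


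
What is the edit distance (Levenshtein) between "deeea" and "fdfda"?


Computing edit distance: "deeea" -> "fdfda"
DP table:
           f    d    f    d    a
      0    1    2    3    4    5
  d   1    1    1    2    3    4
  e   2    2    2    2    3    4
  e   3    3    3    3    3    4
  e   4    4    4    4    4    4
  a   5    5    5    5    5    4
Edit distance = dp[5][5] = 4

4


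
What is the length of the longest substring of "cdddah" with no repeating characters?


Input: "cdddah"
Sliding window (track last position of each char):
  Position 0 ('c'): window [0,0] length 1 -- new best
  Position 1 ('d'): window [0,1] length 2 -- new best
  Position 2 ('d'): repeat (last at 1), move window start to 2
  Position 2 ('d'): window [2,2] length 1
  Position 3 ('d'): repeat (last at 2), move window start to 3
  Position 3 ('d'): window [3,3] length 1
  Position 4 ('a'): window [3,4] length 2
  Position 5 ('h'): window [3,5] length 3 -- new best
Longest substring with no repeats: "dah" with length 3

3


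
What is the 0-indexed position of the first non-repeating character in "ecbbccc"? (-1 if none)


Input: ecbbccc
Character frequencies:
  'b': 2
  'c': 4
  'e': 1
Scanning left to right for freq == 1:
  Position 0 ('e'): unique! => answer = 0

0


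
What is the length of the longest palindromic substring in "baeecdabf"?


Input: "baeecdabf"
Checking substrings for palindromes:
  [2:4] "ee" (len 2) => palindrome
Longest palindromic substring: "ee" with length 2

2


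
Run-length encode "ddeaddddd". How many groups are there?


Input: ddeaddddd
Scanning for consecutive runs:
  Group 1: 'd' x 2 (positions 0-1)
  Group 2: 'e' x 1 (positions 2-2)
  Group 3: 'a' x 1 (positions 3-3)
  Group 4: 'd' x 5 (positions 4-8)
Total groups: 4

4


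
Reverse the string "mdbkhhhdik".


Input: mdbkhhhdik
Reading characters right to left:
  Position 9: 'k'
  Position 8: 'i'
  Position 7: 'd'
  Position 6: 'h'
  Position 5: 'h'
  Position 4: 'h'
  Position 3: 'k'
  Position 2: 'b'
  Position 1: 'd'
  Position 0: 'm'
Reversed: kidhhhkbdm

kidhhhkbdm


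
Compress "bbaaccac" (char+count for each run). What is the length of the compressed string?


Input: bbaaccac
Runs:
  'b' x 2 => "b2"
  'a' x 2 => "a2"
  'c' x 2 => "c2"
  'a' x 1 => "a1"
  'c' x 1 => "c1"
Compressed: "b2a2c2a1c1"
Compressed length: 10

10


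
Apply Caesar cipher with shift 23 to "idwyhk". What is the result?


Caesar cipher: shift "idwyhk" by 23
  'i' (pos 8) + 23 = pos 5 = 'f'
  'd' (pos 3) + 23 = pos 0 = 'a'
  'w' (pos 22) + 23 = pos 19 = 't'
  'y' (pos 24) + 23 = pos 21 = 'v'
  'h' (pos 7) + 23 = pos 4 = 'e'
  'k' (pos 10) + 23 = pos 7 = 'h'
Result: fatveh

fatveh


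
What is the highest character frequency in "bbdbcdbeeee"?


Input: bbdbcdbeeee
Character counts:
  'b': 4
  'c': 1
  'd': 2
  'e': 4
Maximum frequency: 4

4


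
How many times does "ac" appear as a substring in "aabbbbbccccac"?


Searching for "ac" in "aabbbbbccccac"
Scanning each position:
  Position 0: "aa" => no
  Position 1: "ab" => no
  Position 2: "bb" => no
  Position 3: "bb" => no
  Position 4: "bb" => no
  Position 5: "bb" => no
  Position 6: "bc" => no
  Position 7: "cc" => no
  Position 8: "cc" => no
  Position 9: "cc" => no
  Position 10: "ca" => no
  Position 11: "ac" => MATCH
Total occurrences: 1

1


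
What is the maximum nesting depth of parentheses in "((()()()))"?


Input: "((()()()))"
Tracking depth:
  Position 0 '(': depth becomes 1
  Position 1 '(': depth becomes 2
  Position 2 '(': depth becomes 3
  Position 3 ')': depth becomes 2
  Position 4 '(': depth becomes 3
  Position 5 ')': depth becomes 2
  Position 6 '(': depth becomes 3
  Position 7 ')': depth becomes 2
  Position 8 ')': depth becomes 1
  Position 9 ')': depth becomes 0
Maximum depth reached: 3

3


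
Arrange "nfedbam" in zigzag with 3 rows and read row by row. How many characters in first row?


Zigzag "nfedbam" into 3 rows:
Placing characters:
  'n' => row 0
  'f' => row 1
  'e' => row 2
  'd' => row 1
  'b' => row 0
  'a' => row 1
  'm' => row 2
Rows:
  Row 0: "nb"
  Row 1: "fda"
  Row 2: "em"
First row length: 2

2


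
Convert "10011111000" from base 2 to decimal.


Input: "10011111000" in base 2
Positional expansion:
  Digit '1' (value 1) x 2^10 = 1024
  Digit '0' (value 0) x 2^9 = 0
  Digit '0' (value 0) x 2^8 = 0
  Digit '1' (value 1) x 2^7 = 128
  Digit '1' (value 1) x 2^6 = 64
  Digit '1' (value 1) x 2^5 = 32
  Digit '1' (value 1) x 2^4 = 16
  Digit '1' (value 1) x 2^3 = 8
  Digit '0' (value 0) x 2^2 = 0
  Digit '0' (value 0) x 2^1 = 0
  Digit '0' (value 0) x 2^0 = 0
Sum = 1272

1272


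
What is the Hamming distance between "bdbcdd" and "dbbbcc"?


Comparing "bdbcdd" and "dbbbcc" position by position:
  Position 0: 'b' vs 'd' => differ
  Position 1: 'd' vs 'b' => differ
  Position 2: 'b' vs 'b' => same
  Position 3: 'c' vs 'b' => differ
  Position 4: 'd' vs 'c' => differ
  Position 5: 'd' vs 'c' => differ
Total differences (Hamming distance): 5

5


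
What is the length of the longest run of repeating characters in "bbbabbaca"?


Input: "bbbabbaca"
Scanning for longest run:
  Position 1 ('b'): continues run of 'b', length=2
  Position 2 ('b'): continues run of 'b', length=3
  Position 3 ('a'): new char, reset run to 1
  Position 4 ('b'): new char, reset run to 1
  Position 5 ('b'): continues run of 'b', length=2
  Position 6 ('a'): new char, reset run to 1
  Position 7 ('c'): new char, reset run to 1
  Position 8 ('a'): new char, reset run to 1
Longest run: 'b' with length 3

3


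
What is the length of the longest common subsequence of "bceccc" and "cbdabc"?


LCS of "bceccc" and "cbdabc"
DP table:
           c    b    d    a    b    c
      0    0    0    0    0    0    0
  b   0    0    1    1    1    1    1
  c   0    1    1    1    1    1    2
  e   0    1    1    1    1    1    2
  c   0    1    1    1    1    1    2
  c   0    1    1    1    1    1    2
  c   0    1    1    1    1    1    2
LCS length = dp[6][6] = 2

2


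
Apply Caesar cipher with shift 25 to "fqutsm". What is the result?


Caesar cipher: shift "fqutsm" by 25
  'f' (pos 5) + 25 = pos 4 = 'e'
  'q' (pos 16) + 25 = pos 15 = 'p'
  'u' (pos 20) + 25 = pos 19 = 't'
  't' (pos 19) + 25 = pos 18 = 's'
  's' (pos 18) + 25 = pos 17 = 'r'
  'm' (pos 12) + 25 = pos 11 = 'l'
Result: eptsrl

eptsrl


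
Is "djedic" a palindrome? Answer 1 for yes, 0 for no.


Input: djedic
Reversed: cidejd
  Compare pos 0 ('d') with pos 5 ('c'): MISMATCH
  Compare pos 1 ('j') with pos 4 ('i'): MISMATCH
  Compare pos 2 ('e') with pos 3 ('d'): MISMATCH
Result: not a palindrome

0


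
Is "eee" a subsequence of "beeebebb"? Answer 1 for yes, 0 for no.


Check if "eee" is a subsequence of "beeebebb"
Greedy scan:
  Position 0 ('b'): no match needed
  Position 1 ('e'): matches sub[0] = 'e'
  Position 2 ('e'): matches sub[1] = 'e'
  Position 3 ('e'): matches sub[2] = 'e'
  Position 4 ('b'): no match needed
  Position 5 ('e'): no match needed
  Position 6 ('b'): no match needed
  Position 7 ('b'): no match needed
All 3 characters matched => is a subsequence

1


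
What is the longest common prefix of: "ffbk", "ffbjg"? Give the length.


Words: ffbk, ffbjg
  Position 0: all 'f' => match
  Position 1: all 'f' => match
  Position 2: all 'b' => match
  Position 3: ('k', 'j') => mismatch, stop
LCP = "ffb" (length 3)

3


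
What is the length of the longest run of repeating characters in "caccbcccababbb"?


Input: "caccbcccababbb"
Scanning for longest run:
  Position 1 ('a'): new char, reset run to 1
  Position 2 ('c'): new char, reset run to 1
  Position 3 ('c'): continues run of 'c', length=2
  Position 4 ('b'): new char, reset run to 1
  Position 5 ('c'): new char, reset run to 1
  Position 6 ('c'): continues run of 'c', length=2
  Position 7 ('c'): continues run of 'c', length=3
  Position 8 ('a'): new char, reset run to 1
  Position 9 ('b'): new char, reset run to 1
  Position 10 ('a'): new char, reset run to 1
  Position 11 ('b'): new char, reset run to 1
  Position 12 ('b'): continues run of 'b', length=2
  Position 13 ('b'): continues run of 'b', length=3
Longest run: 'c' with length 3

3


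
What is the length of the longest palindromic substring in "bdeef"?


Input: "bdeef"
Checking substrings for palindromes:
  [2:4] "ee" (len 2) => palindrome
Longest palindromic substring: "ee" with length 2

2


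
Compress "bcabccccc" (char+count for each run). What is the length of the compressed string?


Input: bcabccccc
Runs:
  'b' x 1 => "b1"
  'c' x 1 => "c1"
  'a' x 1 => "a1"
  'b' x 1 => "b1"
  'c' x 5 => "c5"
Compressed: "b1c1a1b1c5"
Compressed length: 10

10


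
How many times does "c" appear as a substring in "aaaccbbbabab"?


Searching for "c" in "aaaccbbbabab"
Scanning each position:
  Position 0: "a" => no
  Position 1: "a" => no
  Position 2: "a" => no
  Position 3: "c" => MATCH
  Position 4: "c" => MATCH
  Position 5: "b" => no
  Position 6: "b" => no
  Position 7: "b" => no
  Position 8: "a" => no
  Position 9: "b" => no
  Position 10: "a" => no
  Position 11: "b" => no
Total occurrences: 2

2


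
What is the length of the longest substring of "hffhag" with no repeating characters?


Input: "hffhag"
Sliding window (track last position of each char):
  Position 0 ('h'): window [0,0] length 1 -- new best
  Position 1 ('f'): window [0,1] length 2 -- new best
  Position 2 ('f'): repeat (last at 1), move window start to 2
  Position 2 ('f'): window [2,2] length 1
  Position 3 ('h'): window [2,3] length 2
  Position 4 ('a'): window [2,4] length 3 -- new best
  Position 5 ('g'): window [2,5] length 4 -- new best
Longest substring with no repeats: "fhag" with length 4

4


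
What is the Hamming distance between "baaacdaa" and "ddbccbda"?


Comparing "baaacdaa" and "ddbccbda" position by position:
  Position 0: 'b' vs 'd' => differ
  Position 1: 'a' vs 'd' => differ
  Position 2: 'a' vs 'b' => differ
  Position 3: 'a' vs 'c' => differ
  Position 4: 'c' vs 'c' => same
  Position 5: 'd' vs 'b' => differ
  Position 6: 'a' vs 'd' => differ
  Position 7: 'a' vs 'a' => same
Total differences (Hamming distance): 6

6


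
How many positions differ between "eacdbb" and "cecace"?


Comparing "eacdbb" and "cecace" position by position:
  Position 0: 'e' vs 'c' => DIFFER
  Position 1: 'a' vs 'e' => DIFFER
  Position 2: 'c' vs 'c' => same
  Position 3: 'd' vs 'a' => DIFFER
  Position 4: 'b' vs 'c' => DIFFER
  Position 5: 'b' vs 'e' => DIFFER
Positions that differ: 5

5


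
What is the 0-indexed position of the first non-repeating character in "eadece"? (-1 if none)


Input: eadece
Character frequencies:
  'a': 1
  'c': 1
  'd': 1
  'e': 3
Scanning left to right for freq == 1:
  Position 0 ('e'): freq=3, skip
  Position 1 ('a'): unique! => answer = 1

1


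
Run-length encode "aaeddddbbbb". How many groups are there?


Input: aaeddddbbbb
Scanning for consecutive runs:
  Group 1: 'a' x 2 (positions 0-1)
  Group 2: 'e' x 1 (positions 2-2)
  Group 3: 'd' x 4 (positions 3-6)
  Group 4: 'b' x 4 (positions 7-10)
Total groups: 4

4


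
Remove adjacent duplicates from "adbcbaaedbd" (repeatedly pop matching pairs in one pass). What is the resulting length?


Input: adbcbaaedbd
Stack-based adjacent duplicate removal:
  Read 'a': push. Stack: a
  Read 'd': push. Stack: ad
  Read 'b': push. Stack: adb
  Read 'c': push. Stack: adbc
  Read 'b': push. Stack: adbcb
  Read 'a': push. Stack: adbcba
  Read 'a': matches stack top 'a' => pop. Stack: adbcb
  Read 'e': push. Stack: adbcbe
  Read 'd': push. Stack: adbcbed
  Read 'b': push. Stack: adbcbedb
  Read 'd': push. Stack: adbcbedbd
Final stack: "adbcbedbd" (length 9)

9


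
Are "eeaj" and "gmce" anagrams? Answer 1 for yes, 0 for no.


Strings: "eeaj", "gmce"
Sorted first:  aeej
Sorted second: cegm
Differ at position 0: 'a' vs 'c' => not anagrams

0


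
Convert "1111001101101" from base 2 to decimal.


Input: "1111001101101" in base 2
Positional expansion:
  Digit '1' (value 1) x 2^12 = 4096
  Digit '1' (value 1) x 2^11 = 2048
  Digit '1' (value 1) x 2^10 = 1024
  Digit '1' (value 1) x 2^9 = 512
  Digit '0' (value 0) x 2^8 = 0
  Digit '0' (value 0) x 2^7 = 0
  Digit '1' (value 1) x 2^6 = 64
  Digit '1' (value 1) x 2^5 = 32
  Digit '0' (value 0) x 2^4 = 0
  Digit '1' (value 1) x 2^3 = 8
  Digit '1' (value 1) x 2^2 = 4
  Digit '0' (value 0) x 2^1 = 0
  Digit '1' (value 1) x 2^0 = 1
Sum = 7789

7789


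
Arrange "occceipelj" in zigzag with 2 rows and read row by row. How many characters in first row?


Zigzag "occceipelj" into 2 rows:
Placing characters:
  'o' => row 0
  'c' => row 1
  'c' => row 0
  'c' => row 1
  'e' => row 0
  'i' => row 1
  'p' => row 0
  'e' => row 1
  'l' => row 0
  'j' => row 1
Rows:
  Row 0: "ocepl"
  Row 1: "cciej"
First row length: 5

5


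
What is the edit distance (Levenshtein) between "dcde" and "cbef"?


Computing edit distance: "dcde" -> "cbef"
DP table:
           c    b    e    f
      0    1    2    3    4
  d   1    1    2    3    4
  c   2    1    2    3    4
  d   3    2    2    3    4
  e   4    3    3    2    3
Edit distance = dp[4][4] = 3

3


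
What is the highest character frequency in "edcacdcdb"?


Input: edcacdcdb
Character counts:
  'a': 1
  'b': 1
  'c': 3
  'd': 3
  'e': 1
Maximum frequency: 3

3


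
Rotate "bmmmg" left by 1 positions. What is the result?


Input: "bmmmg", rotate left by 1
First 1 characters: "b"
Remaining characters: "mmmg"
Concatenate remaining + first: "mmmg" + "b" = "mmmgb"

mmmgb


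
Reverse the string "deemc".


Input: deemc
Reading characters right to left:
  Position 4: 'c'
  Position 3: 'm'
  Position 2: 'e'
  Position 1: 'e'
  Position 0: 'd'
Reversed: cmeed

cmeed


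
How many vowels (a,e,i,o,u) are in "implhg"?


Input: implhg
Checking each character:
  'i' at position 0: vowel (running total: 1)
  'm' at position 1: consonant
  'p' at position 2: consonant
  'l' at position 3: consonant
  'h' at position 4: consonant
  'g' at position 5: consonant
Total vowels: 1

1


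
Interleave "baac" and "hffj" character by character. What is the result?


Interleaving "baac" and "hffj":
  Position 0: 'b' from first, 'h' from second => "bh"
  Position 1: 'a' from first, 'f' from second => "af"
  Position 2: 'a' from first, 'f' from second => "af"
  Position 3: 'c' from first, 'j' from second => "cj"
Result: bhafafcj

bhafafcj


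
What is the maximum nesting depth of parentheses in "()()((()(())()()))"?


Input: "()()((()(())()()))"
Tracking depth:
  Position 0 '(': depth becomes 1
  Position 1 ')': depth becomes 0
  Position 2 '(': depth becomes 1
  Position 3 ')': depth becomes 0
  Position 4 '(': depth becomes 1
  Position 5 '(': depth becomes 2
  Position 6 '(': depth becomes 3
  Position 7 ')': depth becomes 2
  Position 8 '(': depth becomes 3
  Position 9 '(': depth becomes 4
  Position 10 ')': depth becomes 3
  Position 11 ')': depth becomes 2
  Position 12 '(': depth becomes 3
  Position 13 ')': depth becomes 2
  Position 14 '(': depth becomes 3
  Position 15 ')': depth becomes 2
  Position 16 ')': depth becomes 1
  Position 17 ')': depth becomes 0
Maximum depth reached: 4

4


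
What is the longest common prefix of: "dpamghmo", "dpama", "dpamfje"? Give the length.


Words: dpamghmo, dpama, dpamfje
  Position 0: all 'd' => match
  Position 1: all 'p' => match
  Position 2: all 'a' => match
  Position 3: all 'm' => match
  Position 4: ('g', 'a', 'f') => mismatch, stop
LCP = "dpam" (length 4)

4


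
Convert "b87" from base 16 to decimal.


Input: "b87" in base 16
Positional expansion:
  Digit 'b' (value 11) x 16^2 = 2816
  Digit '8' (value 8) x 16^1 = 128
  Digit '7' (value 7) x 16^0 = 7
Sum = 2951

2951


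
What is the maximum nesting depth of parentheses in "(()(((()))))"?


Input: "(()(((()))))"
Tracking depth:
  Position 0 '(': depth becomes 1
  Position 1 '(': depth becomes 2
  Position 2 ')': depth becomes 1
  Position 3 '(': depth becomes 2
  Position 4 '(': depth becomes 3
  Position 5 '(': depth becomes 4
  Position 6 '(': depth becomes 5
  Position 7 ')': depth becomes 4
  Position 8 ')': depth becomes 3
  Position 9 ')': depth becomes 2
  Position 10 ')': depth becomes 1
  Position 11 ')': depth becomes 0
Maximum depth reached: 5

5


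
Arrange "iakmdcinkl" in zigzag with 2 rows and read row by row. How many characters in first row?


Zigzag "iakmdcinkl" into 2 rows:
Placing characters:
  'i' => row 0
  'a' => row 1
  'k' => row 0
  'm' => row 1
  'd' => row 0
  'c' => row 1
  'i' => row 0
  'n' => row 1
  'k' => row 0
  'l' => row 1
Rows:
  Row 0: "ikdik"
  Row 1: "amcnl"
First row length: 5

5


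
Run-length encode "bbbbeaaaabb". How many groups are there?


Input: bbbbeaaaabb
Scanning for consecutive runs:
  Group 1: 'b' x 4 (positions 0-3)
  Group 2: 'e' x 1 (positions 4-4)
  Group 3: 'a' x 4 (positions 5-8)
  Group 4: 'b' x 2 (positions 9-10)
Total groups: 4

4


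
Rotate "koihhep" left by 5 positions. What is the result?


Input: "koihhep", rotate left by 5
First 5 characters: "koihh"
Remaining characters: "ep"
Concatenate remaining + first: "ep" + "koihh" = "epkoihh"

epkoihh


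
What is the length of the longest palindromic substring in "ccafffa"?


Input: "ccafffa"
Checking substrings for palindromes:
  [2:7] "afffa" (len 5) => palindrome
  [3:6] "fff" (len 3) => palindrome
  [0:2] "cc" (len 2) => palindrome
  [3:5] "ff" (len 2) => palindrome
  [4:6] "ff" (len 2) => palindrome
Longest palindromic substring: "afffa" with length 5

5


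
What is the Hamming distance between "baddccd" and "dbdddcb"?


Comparing "baddccd" and "dbdddcb" position by position:
  Position 0: 'b' vs 'd' => differ
  Position 1: 'a' vs 'b' => differ
  Position 2: 'd' vs 'd' => same
  Position 3: 'd' vs 'd' => same
  Position 4: 'c' vs 'd' => differ
  Position 5: 'c' vs 'c' => same
  Position 6: 'd' vs 'b' => differ
Total differences (Hamming distance): 4

4


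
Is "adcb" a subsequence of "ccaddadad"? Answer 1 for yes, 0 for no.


Check if "adcb" is a subsequence of "ccaddadad"
Greedy scan:
  Position 0 ('c'): no match needed
  Position 1 ('c'): no match needed
  Position 2 ('a'): matches sub[0] = 'a'
  Position 3 ('d'): matches sub[1] = 'd'
  Position 4 ('d'): no match needed
  Position 5 ('a'): no match needed
  Position 6 ('d'): no match needed
  Position 7 ('a'): no match needed
  Position 8 ('d'): no match needed
Only matched 2/4 characters => not a subsequence

0


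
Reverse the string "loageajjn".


Input: loageajjn
Reading characters right to left:
  Position 8: 'n'
  Position 7: 'j'
  Position 6: 'j'
  Position 5: 'a'
  Position 4: 'e'
  Position 3: 'g'
  Position 2: 'a'
  Position 1: 'o'
  Position 0: 'l'
Reversed: njjaegaol

njjaegaol


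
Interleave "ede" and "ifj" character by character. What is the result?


Interleaving "ede" and "ifj":
  Position 0: 'e' from first, 'i' from second => "ei"
  Position 1: 'd' from first, 'f' from second => "df"
  Position 2: 'e' from first, 'j' from second => "ej"
Result: eidfej

eidfej


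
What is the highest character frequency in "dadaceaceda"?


Input: dadaceaceda
Character counts:
  'a': 4
  'c': 2
  'd': 3
  'e': 2
Maximum frequency: 4

4


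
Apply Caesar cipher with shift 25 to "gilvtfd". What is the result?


Caesar cipher: shift "gilvtfd" by 25
  'g' (pos 6) + 25 = pos 5 = 'f'
  'i' (pos 8) + 25 = pos 7 = 'h'
  'l' (pos 11) + 25 = pos 10 = 'k'
  'v' (pos 21) + 25 = pos 20 = 'u'
  't' (pos 19) + 25 = pos 18 = 's'
  'f' (pos 5) + 25 = pos 4 = 'e'
  'd' (pos 3) + 25 = pos 2 = 'c'
Result: fhkusec

fhkusec


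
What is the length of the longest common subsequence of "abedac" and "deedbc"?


LCS of "abedac" and "deedbc"
DP table:
           d    e    e    d    b    c
      0    0    0    0    0    0    0
  a   0    0    0    0    0    0    0
  b   0    0    0    0    0    1    1
  e   0    0    1    1    1    1    1
  d   0    1    1    1    2    2    2
  a   0    1    1    1    2    2    2
  c   0    1    1    1    2    2    3
LCS length = dp[6][6] = 3

3


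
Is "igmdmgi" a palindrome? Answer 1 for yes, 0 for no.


Input: igmdmgi
Reversed: igmdmgi
  Compare pos 0 ('i') with pos 6 ('i'): match
  Compare pos 1 ('g') with pos 5 ('g'): match
  Compare pos 2 ('m') with pos 4 ('m'): match
Result: palindrome

1


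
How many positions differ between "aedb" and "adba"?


Comparing "aedb" and "adba" position by position:
  Position 0: 'a' vs 'a' => same
  Position 1: 'e' vs 'd' => DIFFER
  Position 2: 'd' vs 'b' => DIFFER
  Position 3: 'b' vs 'a' => DIFFER
Positions that differ: 3

3


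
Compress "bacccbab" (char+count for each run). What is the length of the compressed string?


Input: bacccbab
Runs:
  'b' x 1 => "b1"
  'a' x 1 => "a1"
  'c' x 3 => "c3"
  'b' x 1 => "b1"
  'a' x 1 => "a1"
  'b' x 1 => "b1"
Compressed: "b1a1c3b1a1b1"
Compressed length: 12

12


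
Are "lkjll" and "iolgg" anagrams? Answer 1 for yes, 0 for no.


Strings: "lkjll", "iolgg"
Sorted first:  jklll
Sorted second: ggilo
Differ at position 0: 'j' vs 'g' => not anagrams

0


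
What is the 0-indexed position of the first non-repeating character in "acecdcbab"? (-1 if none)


Input: acecdcbab
Character frequencies:
  'a': 2
  'b': 2
  'c': 3
  'd': 1
  'e': 1
Scanning left to right for freq == 1:
  Position 0 ('a'): freq=2, skip
  Position 1 ('c'): freq=3, skip
  Position 2 ('e'): unique! => answer = 2

2


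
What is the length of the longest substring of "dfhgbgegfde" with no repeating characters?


Input: "dfhgbgegfde"
Sliding window (track last position of each char):
  Position 0 ('d'): window [0,0] length 1 -- new best
  Position 1 ('f'): window [0,1] length 2 -- new best
  Position 2 ('h'): window [0,2] length 3 -- new best
  Position 3 ('g'): window [0,3] length 4 -- new best
  Position 4 ('b'): window [0,4] length 5 -- new best
  Position 5 ('g'): repeat (last at 3), move window start to 4
  Position 5 ('g'): window [4,5] length 2
  Position 6 ('e'): window [4,6] length 3
  Position 7 ('g'): repeat (last at 5), move window start to 6
  Position 7 ('g'): window [6,7] length 2
  Position 8 ('f'): window [6,8] length 3
  Position 9 ('d'): window [6,9] length 4
  Position 10 ('e'): repeat (last at 6), move window start to 7
  Position 10 ('e'): window [7,10] length 4
Longest substring with no repeats: "dfhgb" with length 5

5


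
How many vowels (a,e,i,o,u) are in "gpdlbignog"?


Input: gpdlbignog
Checking each character:
  'g' at position 0: consonant
  'p' at position 1: consonant
  'd' at position 2: consonant
  'l' at position 3: consonant
  'b' at position 4: consonant
  'i' at position 5: vowel (running total: 1)
  'g' at position 6: consonant
  'n' at position 7: consonant
  'o' at position 8: vowel (running total: 2)
  'g' at position 9: consonant
Total vowels: 2

2


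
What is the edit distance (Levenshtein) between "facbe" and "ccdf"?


Computing edit distance: "facbe" -> "ccdf"
DP table:
           c    c    d    f
      0    1    2    3    4
  f   1    1    2    3    3
  a   2    2    2    3    4
  c   3    2    2    3    4
  b   4    3    3    3    4
  e   5    4    4    4    4
Edit distance = dp[5][4] = 4

4


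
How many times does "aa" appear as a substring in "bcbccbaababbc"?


Searching for "aa" in "bcbccbaababbc"
Scanning each position:
  Position 0: "bc" => no
  Position 1: "cb" => no
  Position 2: "bc" => no
  Position 3: "cc" => no
  Position 4: "cb" => no
  Position 5: "ba" => no
  Position 6: "aa" => MATCH
  Position 7: "ab" => no
  Position 8: "ba" => no
  Position 9: "ab" => no
  Position 10: "bb" => no
  Position 11: "bc" => no
Total occurrences: 1

1


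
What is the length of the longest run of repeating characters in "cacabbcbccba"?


Input: "cacabbcbccba"
Scanning for longest run:
  Position 1 ('a'): new char, reset run to 1
  Position 2 ('c'): new char, reset run to 1
  Position 3 ('a'): new char, reset run to 1
  Position 4 ('b'): new char, reset run to 1
  Position 5 ('b'): continues run of 'b', length=2
  Position 6 ('c'): new char, reset run to 1
  Position 7 ('b'): new char, reset run to 1
  Position 8 ('c'): new char, reset run to 1
  Position 9 ('c'): continues run of 'c', length=2
  Position 10 ('b'): new char, reset run to 1
  Position 11 ('a'): new char, reset run to 1
Longest run: 'b' with length 2

2


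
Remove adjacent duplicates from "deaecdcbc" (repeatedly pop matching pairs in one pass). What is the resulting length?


Input: deaecdcbc
Stack-based adjacent duplicate removal:
  Read 'd': push. Stack: d
  Read 'e': push. Stack: de
  Read 'a': push. Stack: dea
  Read 'e': push. Stack: deae
  Read 'c': push. Stack: deaec
  Read 'd': push. Stack: deaecd
  Read 'c': push. Stack: deaecdc
  Read 'b': push. Stack: deaecdcb
  Read 'c': push. Stack: deaecdcbc
Final stack: "deaecdcbc" (length 9)

9


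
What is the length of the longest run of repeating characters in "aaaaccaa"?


Input: "aaaaccaa"
Scanning for longest run:
  Position 1 ('a'): continues run of 'a', length=2
  Position 2 ('a'): continues run of 'a', length=3
  Position 3 ('a'): continues run of 'a', length=4
  Position 4 ('c'): new char, reset run to 1
  Position 5 ('c'): continues run of 'c', length=2
  Position 6 ('a'): new char, reset run to 1
  Position 7 ('a'): continues run of 'a', length=2
Longest run: 'a' with length 4

4


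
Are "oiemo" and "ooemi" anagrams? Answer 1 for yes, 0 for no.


Strings: "oiemo", "ooemi"
Sorted first:  eimoo
Sorted second: eimoo
Sorted forms match => anagrams

1


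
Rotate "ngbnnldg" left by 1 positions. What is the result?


Input: "ngbnnldg", rotate left by 1
First 1 characters: "n"
Remaining characters: "gbnnldg"
Concatenate remaining + first: "gbnnldg" + "n" = "gbnnldgn"

gbnnldgn


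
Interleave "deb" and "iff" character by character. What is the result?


Interleaving "deb" and "iff":
  Position 0: 'd' from first, 'i' from second => "di"
  Position 1: 'e' from first, 'f' from second => "ef"
  Position 2: 'b' from first, 'f' from second => "bf"
Result: diefbf

diefbf


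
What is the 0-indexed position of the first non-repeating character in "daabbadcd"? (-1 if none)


Input: daabbadcd
Character frequencies:
  'a': 3
  'b': 2
  'c': 1
  'd': 3
Scanning left to right for freq == 1:
  Position 0 ('d'): freq=3, skip
  Position 1 ('a'): freq=3, skip
  Position 2 ('a'): freq=3, skip
  Position 3 ('b'): freq=2, skip
  Position 4 ('b'): freq=2, skip
  Position 5 ('a'): freq=3, skip
  Position 6 ('d'): freq=3, skip
  Position 7 ('c'): unique! => answer = 7

7


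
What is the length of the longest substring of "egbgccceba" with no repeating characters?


Input: "egbgccceba"
Sliding window (track last position of each char):
  Position 0 ('e'): window [0,0] length 1 -- new best
  Position 1 ('g'): window [0,1] length 2 -- new best
  Position 2 ('b'): window [0,2] length 3 -- new best
  Position 3 ('g'): repeat (last at 1), move window start to 2
  Position 3 ('g'): window [2,3] length 2
  Position 4 ('c'): window [2,4] length 3
  Position 5 ('c'): repeat (last at 4), move window start to 5
  Position 5 ('c'): window [5,5] length 1
  Position 6 ('c'): repeat (last at 5), move window start to 6
  Position 6 ('c'): window [6,6] length 1
  Position 7 ('e'): window [6,7] length 2
  Position 8 ('b'): window [6,8] length 3
  Position 9 ('a'): window [6,9] length 4 -- new best
Longest substring with no repeats: "ceba" with length 4

4


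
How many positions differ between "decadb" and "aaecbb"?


Comparing "decadb" and "aaecbb" position by position:
  Position 0: 'd' vs 'a' => DIFFER
  Position 1: 'e' vs 'a' => DIFFER
  Position 2: 'c' vs 'e' => DIFFER
  Position 3: 'a' vs 'c' => DIFFER
  Position 4: 'd' vs 'b' => DIFFER
  Position 5: 'b' vs 'b' => same
Positions that differ: 5

5


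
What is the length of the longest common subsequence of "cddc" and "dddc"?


LCS of "cddc" and "dddc"
DP table:
           d    d    d    c
      0    0    0    0    0
  c   0    0    0    0    1
  d   0    1    1    1    1
  d   0    1    2    2    2
  c   0    1    2    2    3
LCS length = dp[4][4] = 3

3


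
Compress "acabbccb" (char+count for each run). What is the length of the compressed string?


Input: acabbccb
Runs:
  'a' x 1 => "a1"
  'c' x 1 => "c1"
  'a' x 1 => "a1"
  'b' x 2 => "b2"
  'c' x 2 => "c2"
  'b' x 1 => "b1"
Compressed: "a1c1a1b2c2b1"
Compressed length: 12

12


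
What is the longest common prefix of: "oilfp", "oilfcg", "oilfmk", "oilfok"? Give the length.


Words: oilfp, oilfcg, oilfmk, oilfok
  Position 0: all 'o' => match
  Position 1: all 'i' => match
  Position 2: all 'l' => match
  Position 3: all 'f' => match
  Position 4: ('p', 'c', 'm', 'o') => mismatch, stop
LCP = "oilf" (length 4)

4


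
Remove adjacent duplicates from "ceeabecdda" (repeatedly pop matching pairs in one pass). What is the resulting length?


Input: ceeabecdda
Stack-based adjacent duplicate removal:
  Read 'c': push. Stack: c
  Read 'e': push. Stack: ce
  Read 'e': matches stack top 'e' => pop. Stack: c
  Read 'a': push. Stack: ca
  Read 'b': push. Stack: cab
  Read 'e': push. Stack: cabe
  Read 'c': push. Stack: cabec
  Read 'd': push. Stack: cabecd
  Read 'd': matches stack top 'd' => pop. Stack: cabec
  Read 'a': push. Stack: cabeca
Final stack: "cabeca" (length 6)

6


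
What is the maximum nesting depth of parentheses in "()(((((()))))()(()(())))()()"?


Input: "()(((((()))))()(()(())))()()"
Tracking depth:
  Position 0 '(': depth becomes 1
  Position 1 ')': depth becomes 0
  Position 2 '(': depth becomes 1
  Position 3 '(': depth becomes 2
  Position 4 '(': depth becomes 3
  Position 5 '(': depth becomes 4
  Position 6 '(': depth becomes 5
  Position 7 '(': depth becomes 6
  Position 8 ')': depth becomes 5
  Position 9 ')': depth becomes 4
  Position 10 ')': depth becomes 3
  Position 11 ')': depth becomes 2
  Position 12 ')': depth becomes 1
  Position 13 '(': depth becomes 2
  Position 14 ')': depth becomes 1
  Position 15 '(': depth becomes 2
  Position 16 '(': depth becomes 3
  Position 17 ')': depth becomes 2
  Position 18 '(': depth becomes 3
  Position 19 '(': depth becomes 4
  Position 20 ')': depth becomes 3
  Position 21 ')': depth becomes 2
  Position 22 ')': depth becomes 1
  Position 23 ')': depth becomes 0
  Position 24 '(': depth becomes 1
  Position 25 ')': depth becomes 0
  Position 26 '(': depth becomes 1
  Position 27 ')': depth becomes 0
Maximum depth reached: 6

6


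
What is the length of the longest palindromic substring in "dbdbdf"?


Input: "dbdbdf"
Checking substrings for palindromes:
  [0:5] "dbdbd" (len 5) => palindrome
  [0:3] "dbd" (len 3) => palindrome
  [1:4] "bdb" (len 3) => palindrome
  [2:5] "dbd" (len 3) => palindrome
Longest palindromic substring: "dbdbd" with length 5

5


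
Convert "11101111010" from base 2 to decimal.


Input: "11101111010" in base 2
Positional expansion:
  Digit '1' (value 1) x 2^10 = 1024
  Digit '1' (value 1) x 2^9 = 512
  Digit '1' (value 1) x 2^8 = 256
  Digit '0' (value 0) x 2^7 = 0
  Digit '1' (value 1) x 2^6 = 64
  Digit '1' (value 1) x 2^5 = 32
  Digit '1' (value 1) x 2^4 = 16
  Digit '1' (value 1) x 2^3 = 8
  Digit '0' (value 0) x 2^2 = 0
  Digit '1' (value 1) x 2^1 = 2
  Digit '0' (value 0) x 2^0 = 0
Sum = 1914

1914


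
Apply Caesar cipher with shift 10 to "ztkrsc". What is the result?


Caesar cipher: shift "ztkrsc" by 10
  'z' (pos 25) + 10 = pos 9 = 'j'
  't' (pos 19) + 10 = pos 3 = 'd'
  'k' (pos 10) + 10 = pos 20 = 'u'
  'r' (pos 17) + 10 = pos 1 = 'b'
  's' (pos 18) + 10 = pos 2 = 'c'
  'c' (pos 2) + 10 = pos 12 = 'm'
Result: jdubcm

jdubcm


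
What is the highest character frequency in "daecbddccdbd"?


Input: daecbddccdbd
Character counts:
  'a': 1
  'b': 2
  'c': 3
  'd': 5
  'e': 1
Maximum frequency: 5

5


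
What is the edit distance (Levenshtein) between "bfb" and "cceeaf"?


Computing edit distance: "bfb" -> "cceeaf"
DP table:
           c    c    e    e    a    f
      0    1    2    3    4    5    6
  b   1    1    2    3    4    5    6
  f   2    2    2    3    4    5    5
  b   3    3    3    3    4    5    6
Edit distance = dp[3][6] = 6

6


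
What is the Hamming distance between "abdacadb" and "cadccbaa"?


Comparing "abdacadb" and "cadccbaa" position by position:
  Position 0: 'a' vs 'c' => differ
  Position 1: 'b' vs 'a' => differ
  Position 2: 'd' vs 'd' => same
  Position 3: 'a' vs 'c' => differ
  Position 4: 'c' vs 'c' => same
  Position 5: 'a' vs 'b' => differ
  Position 6: 'd' vs 'a' => differ
  Position 7: 'b' vs 'a' => differ
Total differences (Hamming distance): 6

6


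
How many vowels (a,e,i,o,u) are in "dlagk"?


Input: dlagk
Checking each character:
  'd' at position 0: consonant
  'l' at position 1: consonant
  'a' at position 2: vowel (running total: 1)
  'g' at position 3: consonant
  'k' at position 4: consonant
Total vowels: 1

1


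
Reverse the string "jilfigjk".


Input: jilfigjk
Reading characters right to left:
  Position 7: 'k'
  Position 6: 'j'
  Position 5: 'g'
  Position 4: 'i'
  Position 3: 'f'
  Position 2: 'l'
  Position 1: 'i'
  Position 0: 'j'
Reversed: kjgiflij

kjgiflij


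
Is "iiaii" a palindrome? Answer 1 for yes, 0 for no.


Input: iiaii
Reversed: iiaii
  Compare pos 0 ('i') with pos 4 ('i'): match
  Compare pos 1 ('i') with pos 3 ('i'): match
Result: palindrome

1


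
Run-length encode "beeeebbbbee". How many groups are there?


Input: beeeebbbbee
Scanning for consecutive runs:
  Group 1: 'b' x 1 (positions 0-0)
  Group 2: 'e' x 4 (positions 1-4)
  Group 3: 'b' x 4 (positions 5-8)
  Group 4: 'e' x 2 (positions 9-10)
Total groups: 4

4


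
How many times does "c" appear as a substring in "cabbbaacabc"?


Searching for "c" in "cabbbaacabc"
Scanning each position:
  Position 0: "c" => MATCH
  Position 1: "a" => no
  Position 2: "b" => no
  Position 3: "b" => no
  Position 4: "b" => no
  Position 5: "a" => no
  Position 6: "a" => no
  Position 7: "c" => MATCH
  Position 8: "a" => no
  Position 9: "b" => no
  Position 10: "c" => MATCH
Total occurrences: 3

3


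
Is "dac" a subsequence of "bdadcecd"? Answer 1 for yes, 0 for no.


Check if "dac" is a subsequence of "bdadcecd"
Greedy scan:
  Position 0 ('b'): no match needed
  Position 1 ('d'): matches sub[0] = 'd'
  Position 2 ('a'): matches sub[1] = 'a'
  Position 3 ('d'): no match needed
  Position 4 ('c'): matches sub[2] = 'c'
  Position 5 ('e'): no match needed
  Position 6 ('c'): no match needed
  Position 7 ('d'): no match needed
All 3 characters matched => is a subsequence

1


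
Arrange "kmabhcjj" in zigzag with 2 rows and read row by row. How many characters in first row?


Zigzag "kmabhcjj" into 2 rows:
Placing characters:
  'k' => row 0
  'm' => row 1
  'a' => row 0
  'b' => row 1
  'h' => row 0
  'c' => row 1
  'j' => row 0
  'j' => row 1
Rows:
  Row 0: "kahj"
  Row 1: "mbcj"
First row length: 4

4


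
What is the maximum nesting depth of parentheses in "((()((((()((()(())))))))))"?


Input: "((()((((()((()(())))))))))"
Tracking depth:
  Position 0 '(': depth becomes 1
  Position 1 '(': depth becomes 2
  Position 2 '(': depth becomes 3
  Position 3 ')': depth becomes 2
  Position 4 '(': depth becomes 3
  Position 5 '(': depth becomes 4
  Position 6 '(': depth becomes 5
  Position 7 '(': depth becomes 6
  Position 8 '(': depth becomes 7
  Position 9 ')': depth becomes 6
  Position 10 '(': depth becomes 7
  Position 11 '(': depth becomes 8
  Position 12 '(': depth becomes 9
  Position 13 ')': depth becomes 8
  Position 14 '(': depth becomes 9
  Position 15 '(': depth becomes 10
  Position 16 ')': depth becomes 9
  Position 17 ')': depth becomes 8
  Position 18 ')': depth becomes 7
  Position 19 ')': depth becomes 6
  Position 20 ')': depth becomes 5
  Position 21 ')': depth becomes 4
  Position 22 ')': depth becomes 3
  Position 23 ')': depth becomes 2
  Position 24 ')': depth becomes 1
  Position 25 ')': depth becomes 0
Maximum depth reached: 10

10


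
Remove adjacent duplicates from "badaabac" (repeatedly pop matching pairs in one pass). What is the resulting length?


Input: badaabac
Stack-based adjacent duplicate removal:
  Read 'b': push. Stack: b
  Read 'a': push. Stack: ba
  Read 'd': push. Stack: bad
  Read 'a': push. Stack: bada
  Read 'a': matches stack top 'a' => pop. Stack: bad
  Read 'b': push. Stack: badb
  Read 'a': push. Stack: badba
  Read 'c': push. Stack: badbac
Final stack: "badbac" (length 6)

6
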